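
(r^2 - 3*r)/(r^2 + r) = (r - 3)/(r + 1)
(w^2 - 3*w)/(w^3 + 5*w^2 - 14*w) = (w - 3)/(w^2 + 5*w - 14)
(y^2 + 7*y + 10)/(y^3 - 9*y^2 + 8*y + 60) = (y + 5)/(y^2 - 11*y + 30)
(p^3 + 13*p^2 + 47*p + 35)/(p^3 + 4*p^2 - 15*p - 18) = (p^2 + 12*p + 35)/(p^2 + 3*p - 18)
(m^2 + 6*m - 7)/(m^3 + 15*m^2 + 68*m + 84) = (m - 1)/(m^2 + 8*m + 12)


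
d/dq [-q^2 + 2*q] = 2 - 2*q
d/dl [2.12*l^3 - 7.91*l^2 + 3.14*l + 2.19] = 6.36*l^2 - 15.82*l + 3.14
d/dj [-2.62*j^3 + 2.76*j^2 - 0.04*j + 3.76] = -7.86*j^2 + 5.52*j - 0.04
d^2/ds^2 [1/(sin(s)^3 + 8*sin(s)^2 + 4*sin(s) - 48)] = (-9*sin(s)^6 - 88*sin(s)^5 - 252*sin(s)^4 - 400*sin(s)^3 - 1144*sin(s)^2 + 288*sin(s) + 800)/(sin(s)^3 + 8*sin(s)^2 + 4*sin(s) - 48)^3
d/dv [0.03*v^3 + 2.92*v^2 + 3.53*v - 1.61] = 0.09*v^2 + 5.84*v + 3.53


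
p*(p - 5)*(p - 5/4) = p^3 - 25*p^2/4 + 25*p/4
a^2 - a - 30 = (a - 6)*(a + 5)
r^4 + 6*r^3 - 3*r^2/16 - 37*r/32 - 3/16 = (r - 1/2)*(r + 1/4)^2*(r + 6)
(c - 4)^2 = c^2 - 8*c + 16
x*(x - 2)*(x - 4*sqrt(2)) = x^3 - 4*sqrt(2)*x^2 - 2*x^2 + 8*sqrt(2)*x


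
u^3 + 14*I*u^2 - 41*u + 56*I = (u - I)*(u + 7*I)*(u + 8*I)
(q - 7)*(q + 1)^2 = q^3 - 5*q^2 - 13*q - 7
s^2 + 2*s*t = s*(s + 2*t)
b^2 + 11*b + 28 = (b + 4)*(b + 7)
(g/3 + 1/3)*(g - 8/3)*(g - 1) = g^3/3 - 8*g^2/9 - g/3 + 8/9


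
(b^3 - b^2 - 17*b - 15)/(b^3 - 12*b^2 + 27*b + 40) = (b + 3)/(b - 8)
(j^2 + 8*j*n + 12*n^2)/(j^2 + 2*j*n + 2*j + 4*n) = (j + 6*n)/(j + 2)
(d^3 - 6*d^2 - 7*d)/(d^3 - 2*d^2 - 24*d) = (-d^2 + 6*d + 7)/(-d^2 + 2*d + 24)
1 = 1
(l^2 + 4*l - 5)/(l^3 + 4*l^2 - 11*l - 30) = (l - 1)/(l^2 - l - 6)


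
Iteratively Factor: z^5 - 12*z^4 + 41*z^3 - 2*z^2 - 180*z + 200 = (z - 5)*(z^4 - 7*z^3 + 6*z^2 + 28*z - 40) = (z - 5)*(z - 2)*(z^3 - 5*z^2 - 4*z + 20) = (z - 5)^2*(z - 2)*(z^2 - 4) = (z - 5)^2*(z - 2)*(z + 2)*(z - 2)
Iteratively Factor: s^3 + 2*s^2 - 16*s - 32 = (s + 4)*(s^2 - 2*s - 8) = (s + 2)*(s + 4)*(s - 4)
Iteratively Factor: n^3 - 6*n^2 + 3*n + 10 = (n - 5)*(n^2 - n - 2) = (n - 5)*(n + 1)*(n - 2)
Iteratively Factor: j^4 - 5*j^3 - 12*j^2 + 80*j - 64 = (j - 4)*(j^3 - j^2 - 16*j + 16) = (j - 4)*(j + 4)*(j^2 - 5*j + 4) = (j - 4)^2*(j + 4)*(j - 1)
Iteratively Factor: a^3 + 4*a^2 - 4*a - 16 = (a + 2)*(a^2 + 2*a - 8) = (a + 2)*(a + 4)*(a - 2)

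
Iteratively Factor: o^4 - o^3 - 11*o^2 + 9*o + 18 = (o - 2)*(o^3 + o^2 - 9*o - 9) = (o - 3)*(o - 2)*(o^2 + 4*o + 3) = (o - 3)*(o - 2)*(o + 1)*(o + 3)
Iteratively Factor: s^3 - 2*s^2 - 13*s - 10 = (s - 5)*(s^2 + 3*s + 2) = (s - 5)*(s + 2)*(s + 1)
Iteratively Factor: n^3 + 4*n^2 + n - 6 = (n - 1)*(n^2 + 5*n + 6) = (n - 1)*(n + 2)*(n + 3)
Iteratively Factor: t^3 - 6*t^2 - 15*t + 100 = (t - 5)*(t^2 - t - 20) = (t - 5)*(t + 4)*(t - 5)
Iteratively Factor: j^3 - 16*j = (j)*(j^2 - 16) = j*(j - 4)*(j + 4)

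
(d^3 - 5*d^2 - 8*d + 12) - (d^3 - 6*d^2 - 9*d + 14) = d^2 + d - 2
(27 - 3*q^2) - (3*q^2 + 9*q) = -6*q^2 - 9*q + 27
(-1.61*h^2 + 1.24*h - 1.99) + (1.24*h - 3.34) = -1.61*h^2 + 2.48*h - 5.33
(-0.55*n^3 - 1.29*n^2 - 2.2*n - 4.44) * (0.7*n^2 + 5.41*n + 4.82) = -0.385*n^5 - 3.8785*n^4 - 11.1699*n^3 - 21.2278*n^2 - 34.6244*n - 21.4008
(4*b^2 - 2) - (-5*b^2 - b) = 9*b^2 + b - 2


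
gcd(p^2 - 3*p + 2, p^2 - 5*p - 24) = 1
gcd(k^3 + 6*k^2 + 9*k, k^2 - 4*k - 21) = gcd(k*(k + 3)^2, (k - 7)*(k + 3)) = k + 3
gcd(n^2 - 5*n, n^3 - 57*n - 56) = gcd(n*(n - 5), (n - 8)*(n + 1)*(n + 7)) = 1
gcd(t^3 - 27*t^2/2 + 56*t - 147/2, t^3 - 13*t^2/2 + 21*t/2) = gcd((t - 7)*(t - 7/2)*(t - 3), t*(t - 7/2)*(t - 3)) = t^2 - 13*t/2 + 21/2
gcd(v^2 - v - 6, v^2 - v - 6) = v^2 - v - 6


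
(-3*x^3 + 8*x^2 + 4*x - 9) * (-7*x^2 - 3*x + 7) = 21*x^5 - 47*x^4 - 73*x^3 + 107*x^2 + 55*x - 63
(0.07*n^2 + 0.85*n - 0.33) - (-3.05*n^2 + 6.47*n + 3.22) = 3.12*n^2 - 5.62*n - 3.55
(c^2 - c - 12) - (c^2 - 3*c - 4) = 2*c - 8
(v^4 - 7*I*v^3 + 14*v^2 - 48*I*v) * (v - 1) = v^5 - v^4 - 7*I*v^4 + 14*v^3 + 7*I*v^3 - 14*v^2 - 48*I*v^2 + 48*I*v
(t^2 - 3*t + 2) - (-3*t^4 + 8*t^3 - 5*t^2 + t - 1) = 3*t^4 - 8*t^3 + 6*t^2 - 4*t + 3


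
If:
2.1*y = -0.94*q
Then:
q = -2.23404255319149*y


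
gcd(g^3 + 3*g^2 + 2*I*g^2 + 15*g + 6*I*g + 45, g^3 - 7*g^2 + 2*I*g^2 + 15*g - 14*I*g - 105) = g^2 + 2*I*g + 15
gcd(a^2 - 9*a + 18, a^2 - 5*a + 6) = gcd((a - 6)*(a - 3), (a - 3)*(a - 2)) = a - 3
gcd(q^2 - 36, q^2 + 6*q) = q + 6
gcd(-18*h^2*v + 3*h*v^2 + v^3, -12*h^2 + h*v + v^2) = -3*h + v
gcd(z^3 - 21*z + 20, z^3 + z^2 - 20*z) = z^2 + z - 20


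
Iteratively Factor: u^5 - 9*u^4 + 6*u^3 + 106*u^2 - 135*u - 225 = (u - 3)*(u^4 - 6*u^3 - 12*u^2 + 70*u + 75) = (u - 3)*(u + 3)*(u^3 - 9*u^2 + 15*u + 25) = (u - 5)*(u - 3)*(u + 3)*(u^2 - 4*u - 5) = (u - 5)*(u - 3)*(u + 1)*(u + 3)*(u - 5)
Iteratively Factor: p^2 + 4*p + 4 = (p + 2)*(p + 2)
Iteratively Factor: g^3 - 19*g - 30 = (g - 5)*(g^2 + 5*g + 6) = (g - 5)*(g + 3)*(g + 2)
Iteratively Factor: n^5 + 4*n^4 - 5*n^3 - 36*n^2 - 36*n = (n)*(n^4 + 4*n^3 - 5*n^2 - 36*n - 36) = n*(n + 2)*(n^3 + 2*n^2 - 9*n - 18) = n*(n + 2)^2*(n^2 - 9) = n*(n + 2)^2*(n + 3)*(n - 3)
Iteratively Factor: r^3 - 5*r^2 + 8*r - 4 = (r - 2)*(r^2 - 3*r + 2) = (r - 2)*(r - 1)*(r - 2)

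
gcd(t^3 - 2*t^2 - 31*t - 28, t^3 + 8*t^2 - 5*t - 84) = t + 4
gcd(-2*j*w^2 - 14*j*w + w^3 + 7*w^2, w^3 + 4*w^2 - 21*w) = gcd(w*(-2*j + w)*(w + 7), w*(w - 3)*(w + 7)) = w^2 + 7*w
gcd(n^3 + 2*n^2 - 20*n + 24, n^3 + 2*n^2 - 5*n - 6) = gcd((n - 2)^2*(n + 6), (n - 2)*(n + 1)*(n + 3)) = n - 2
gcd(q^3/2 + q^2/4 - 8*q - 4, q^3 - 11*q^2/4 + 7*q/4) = 1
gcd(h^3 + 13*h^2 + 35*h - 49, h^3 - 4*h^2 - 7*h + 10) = h - 1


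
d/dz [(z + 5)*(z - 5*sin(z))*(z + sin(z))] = (z + 5)*(z - 5*sin(z))*(cos(z) + 1) - (z + 5)*(z + sin(z))*(5*cos(z) - 1) + (z - 5*sin(z))*(z + sin(z))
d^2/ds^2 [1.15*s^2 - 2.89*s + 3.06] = 2.30000000000000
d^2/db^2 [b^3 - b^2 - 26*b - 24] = 6*b - 2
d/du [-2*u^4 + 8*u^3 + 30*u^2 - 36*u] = -8*u^3 + 24*u^2 + 60*u - 36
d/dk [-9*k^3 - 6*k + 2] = -27*k^2 - 6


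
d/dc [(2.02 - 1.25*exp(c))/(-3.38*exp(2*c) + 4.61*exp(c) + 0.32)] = (-4.225*exp(2*c) + 13.6552*exp(c) - 9.7122)*exp(c)/(11.4244*exp(4*c) - 31.1636*exp(3*c) + 19.0889*exp(2*c) + 2.9504*exp(c) + 0.1024)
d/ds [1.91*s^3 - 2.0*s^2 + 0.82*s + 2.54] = 5.73*s^2 - 4.0*s + 0.82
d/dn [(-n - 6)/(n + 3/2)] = 18/(2*n + 3)^2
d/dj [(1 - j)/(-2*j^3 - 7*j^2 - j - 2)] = (2*j^3 + 7*j^2 + j - (j - 1)*(6*j^2 + 14*j + 1) + 2)/(2*j^3 + 7*j^2 + j + 2)^2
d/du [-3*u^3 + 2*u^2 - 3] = u*(4 - 9*u)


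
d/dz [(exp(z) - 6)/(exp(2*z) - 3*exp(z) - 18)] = -exp(z)/(exp(2*z) + 6*exp(z) + 9)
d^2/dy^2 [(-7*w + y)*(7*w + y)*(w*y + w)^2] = w^2*(-98*w^2 + 12*y^2 + 12*y + 2)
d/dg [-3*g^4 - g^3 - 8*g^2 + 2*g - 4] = -12*g^3 - 3*g^2 - 16*g + 2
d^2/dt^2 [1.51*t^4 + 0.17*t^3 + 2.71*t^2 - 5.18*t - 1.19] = 18.12*t^2 + 1.02*t + 5.42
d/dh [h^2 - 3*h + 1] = 2*h - 3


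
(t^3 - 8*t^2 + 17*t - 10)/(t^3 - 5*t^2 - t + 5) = (t - 2)/(t + 1)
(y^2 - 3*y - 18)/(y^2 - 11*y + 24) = (y^2 - 3*y - 18)/(y^2 - 11*y + 24)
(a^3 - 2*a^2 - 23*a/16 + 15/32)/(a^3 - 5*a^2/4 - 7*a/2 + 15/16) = (4*a + 3)/(2*(2*a + 3))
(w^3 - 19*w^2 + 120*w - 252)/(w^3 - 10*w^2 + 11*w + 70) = (w^2 - 12*w + 36)/(w^2 - 3*w - 10)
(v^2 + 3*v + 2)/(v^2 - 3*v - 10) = (v + 1)/(v - 5)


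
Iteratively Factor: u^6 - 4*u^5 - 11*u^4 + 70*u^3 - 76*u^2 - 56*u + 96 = (u - 2)*(u^5 - 2*u^4 - 15*u^3 + 40*u^2 + 4*u - 48) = (u - 2)^2*(u^4 - 15*u^2 + 10*u + 24) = (u - 3)*(u - 2)^2*(u^3 + 3*u^2 - 6*u - 8) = (u - 3)*(u - 2)^3*(u^2 + 5*u + 4) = (u - 3)*(u - 2)^3*(u + 1)*(u + 4)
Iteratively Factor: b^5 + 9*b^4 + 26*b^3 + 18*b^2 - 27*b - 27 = (b - 1)*(b^4 + 10*b^3 + 36*b^2 + 54*b + 27) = (b - 1)*(b + 1)*(b^3 + 9*b^2 + 27*b + 27) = (b - 1)*(b + 1)*(b + 3)*(b^2 + 6*b + 9) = (b - 1)*(b + 1)*(b + 3)^2*(b + 3)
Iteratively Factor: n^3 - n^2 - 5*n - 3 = (n + 1)*(n^2 - 2*n - 3) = (n - 3)*(n + 1)*(n + 1)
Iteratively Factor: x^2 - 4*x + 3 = (x - 3)*(x - 1)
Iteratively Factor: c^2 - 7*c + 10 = (c - 5)*(c - 2)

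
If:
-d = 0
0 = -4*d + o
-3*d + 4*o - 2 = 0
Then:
No Solution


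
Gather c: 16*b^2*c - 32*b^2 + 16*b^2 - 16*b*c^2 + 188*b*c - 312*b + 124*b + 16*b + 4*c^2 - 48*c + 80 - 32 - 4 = -16*b^2 - 172*b + c^2*(4 - 16*b) + c*(16*b^2 + 188*b - 48) + 44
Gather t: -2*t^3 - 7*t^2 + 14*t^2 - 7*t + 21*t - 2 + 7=-2*t^3 + 7*t^2 + 14*t + 5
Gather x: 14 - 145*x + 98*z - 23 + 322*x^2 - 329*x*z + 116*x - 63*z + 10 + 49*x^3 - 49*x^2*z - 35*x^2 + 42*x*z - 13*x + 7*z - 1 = 49*x^3 + x^2*(287 - 49*z) + x*(-287*z - 42) + 42*z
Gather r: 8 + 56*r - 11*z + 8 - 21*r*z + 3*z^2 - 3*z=r*(56 - 21*z) + 3*z^2 - 14*z + 16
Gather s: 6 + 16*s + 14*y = 16*s + 14*y + 6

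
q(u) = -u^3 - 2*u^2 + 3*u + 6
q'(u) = -3*u^2 - 4*u + 3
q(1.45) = 3.10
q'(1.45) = -9.11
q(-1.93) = -0.05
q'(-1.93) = -0.45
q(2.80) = -23.23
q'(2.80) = -31.72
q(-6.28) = 155.96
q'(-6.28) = -90.20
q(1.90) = -2.38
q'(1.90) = -15.43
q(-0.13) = 5.58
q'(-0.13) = 3.47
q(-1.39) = 0.65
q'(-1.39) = 2.76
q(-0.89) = 2.45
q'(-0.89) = 4.18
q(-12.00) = 1410.00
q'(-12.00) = -381.00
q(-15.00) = 2886.00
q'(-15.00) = -612.00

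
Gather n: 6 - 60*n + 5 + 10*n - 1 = 10 - 50*n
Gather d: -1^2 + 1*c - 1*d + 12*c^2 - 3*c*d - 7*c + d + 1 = 12*c^2 - 3*c*d - 6*c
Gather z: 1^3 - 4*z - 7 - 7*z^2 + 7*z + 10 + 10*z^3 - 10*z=10*z^3 - 7*z^2 - 7*z + 4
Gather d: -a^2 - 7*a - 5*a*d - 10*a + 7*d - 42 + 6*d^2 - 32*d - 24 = -a^2 - 17*a + 6*d^2 + d*(-5*a - 25) - 66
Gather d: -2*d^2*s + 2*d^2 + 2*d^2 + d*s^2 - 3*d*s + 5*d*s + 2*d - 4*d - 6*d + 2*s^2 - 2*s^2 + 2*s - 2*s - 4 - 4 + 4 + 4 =d^2*(4 - 2*s) + d*(s^2 + 2*s - 8)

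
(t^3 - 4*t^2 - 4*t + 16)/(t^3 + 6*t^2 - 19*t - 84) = (t^2 - 4)/(t^2 + 10*t + 21)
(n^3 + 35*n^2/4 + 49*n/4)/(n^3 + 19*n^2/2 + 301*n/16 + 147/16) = 4*n/(4*n + 3)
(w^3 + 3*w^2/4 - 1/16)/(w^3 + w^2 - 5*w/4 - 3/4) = (8*w^2 + 2*w - 1)/(4*(2*w^2 + w - 3))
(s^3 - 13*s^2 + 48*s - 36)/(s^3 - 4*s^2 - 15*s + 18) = (s - 6)/(s + 3)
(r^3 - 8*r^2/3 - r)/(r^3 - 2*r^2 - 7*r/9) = 3*(r - 3)/(3*r - 7)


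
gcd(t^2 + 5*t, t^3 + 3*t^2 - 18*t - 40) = t + 5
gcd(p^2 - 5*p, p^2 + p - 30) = p - 5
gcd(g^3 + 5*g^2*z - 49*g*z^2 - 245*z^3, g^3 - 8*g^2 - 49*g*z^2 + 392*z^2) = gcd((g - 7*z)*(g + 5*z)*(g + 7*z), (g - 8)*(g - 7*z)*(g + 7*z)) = -g^2 + 49*z^2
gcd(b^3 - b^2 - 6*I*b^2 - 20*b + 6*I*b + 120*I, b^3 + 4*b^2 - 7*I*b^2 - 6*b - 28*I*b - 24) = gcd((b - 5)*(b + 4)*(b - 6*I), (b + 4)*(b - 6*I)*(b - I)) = b^2 + b*(4 - 6*I) - 24*I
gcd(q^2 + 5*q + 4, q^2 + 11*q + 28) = q + 4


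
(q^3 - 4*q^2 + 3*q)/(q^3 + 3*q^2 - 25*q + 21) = q/(q + 7)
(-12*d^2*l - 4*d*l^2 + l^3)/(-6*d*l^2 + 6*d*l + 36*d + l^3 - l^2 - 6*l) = l*(2*d + l)/(l^2 - l - 6)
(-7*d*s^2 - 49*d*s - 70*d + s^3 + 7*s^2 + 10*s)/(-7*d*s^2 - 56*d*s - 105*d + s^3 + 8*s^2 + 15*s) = (s + 2)/(s + 3)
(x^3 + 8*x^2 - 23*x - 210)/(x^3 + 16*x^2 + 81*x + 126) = (x - 5)/(x + 3)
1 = 1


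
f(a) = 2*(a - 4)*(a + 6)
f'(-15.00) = -56.00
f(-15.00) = 342.00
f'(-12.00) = -44.00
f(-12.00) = 192.00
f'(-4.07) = -12.28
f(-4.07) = -31.15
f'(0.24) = 4.96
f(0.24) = -46.92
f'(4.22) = 20.88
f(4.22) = 4.50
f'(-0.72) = 1.12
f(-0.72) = -49.84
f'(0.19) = 4.76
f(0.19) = -47.17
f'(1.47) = 9.88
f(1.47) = -37.80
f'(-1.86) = -3.44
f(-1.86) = -48.52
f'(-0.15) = 3.40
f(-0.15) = -48.56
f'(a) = 4*a + 4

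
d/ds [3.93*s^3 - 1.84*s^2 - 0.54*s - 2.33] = 11.79*s^2 - 3.68*s - 0.54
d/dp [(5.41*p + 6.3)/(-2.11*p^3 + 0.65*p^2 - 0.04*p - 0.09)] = (22.8302*p^3 + 36.3625*p^2 - 8.19*p - 0.2349)/(4.4521*p^6 - 2.743*p^5 + 0.5913*p^4 + 0.3278*p^3 - 0.1154*p^2 + 0.0072*p + 0.0081)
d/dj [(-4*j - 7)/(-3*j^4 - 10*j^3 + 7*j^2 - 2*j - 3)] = 2*(-18*j^4 - 82*j^3 - 91*j^2 + 49*j - 1)/(9*j^8 + 60*j^7 + 58*j^6 - 128*j^5 + 107*j^4 + 32*j^3 - 38*j^2 + 12*j + 9)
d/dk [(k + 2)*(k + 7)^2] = (k + 7)*(3*k + 11)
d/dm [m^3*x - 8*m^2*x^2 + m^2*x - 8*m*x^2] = x*(3*m^2 - 16*m*x + 2*m - 8*x)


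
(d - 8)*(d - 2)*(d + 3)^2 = d^4 - 4*d^3 - 35*d^2 + 6*d + 144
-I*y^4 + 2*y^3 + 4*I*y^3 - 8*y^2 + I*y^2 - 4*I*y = y*(y - 4)*(y + I)*(-I*y + 1)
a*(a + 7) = a^2 + 7*a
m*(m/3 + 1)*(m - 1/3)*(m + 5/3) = m^4/3 + 13*m^3/9 + 31*m^2/27 - 5*m/9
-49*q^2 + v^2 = (-7*q + v)*(7*q + v)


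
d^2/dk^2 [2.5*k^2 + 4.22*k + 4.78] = 5.00000000000000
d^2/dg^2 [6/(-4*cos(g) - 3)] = 24*(-3*cos(g) + 2*cos(2*g) - 6)/(4*cos(g) + 3)^3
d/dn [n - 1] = 1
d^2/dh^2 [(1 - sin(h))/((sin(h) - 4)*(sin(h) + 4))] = (sin(h)^5 - 4*sin(h)^4 + 94*sin(h)^3 - 58*sin(h)^2 + 160*sin(h) + 32)/((sin(h) - 4)^3*(sin(h) + 4)^3)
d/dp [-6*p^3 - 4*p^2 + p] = -18*p^2 - 8*p + 1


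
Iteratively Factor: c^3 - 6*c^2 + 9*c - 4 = (c - 1)*(c^2 - 5*c + 4) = (c - 4)*(c - 1)*(c - 1)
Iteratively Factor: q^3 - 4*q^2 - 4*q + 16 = (q + 2)*(q^2 - 6*q + 8) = (q - 4)*(q + 2)*(q - 2)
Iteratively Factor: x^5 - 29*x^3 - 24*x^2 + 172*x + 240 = (x + 2)*(x^4 - 2*x^3 - 25*x^2 + 26*x + 120) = (x - 5)*(x + 2)*(x^3 + 3*x^2 - 10*x - 24) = (x - 5)*(x + 2)*(x + 4)*(x^2 - x - 6) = (x - 5)*(x + 2)^2*(x + 4)*(x - 3)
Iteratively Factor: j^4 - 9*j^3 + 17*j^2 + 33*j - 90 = (j + 2)*(j^3 - 11*j^2 + 39*j - 45) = (j - 5)*(j + 2)*(j^2 - 6*j + 9) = (j - 5)*(j - 3)*(j + 2)*(j - 3)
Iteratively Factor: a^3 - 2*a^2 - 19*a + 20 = (a - 1)*(a^2 - a - 20) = (a - 5)*(a - 1)*(a + 4)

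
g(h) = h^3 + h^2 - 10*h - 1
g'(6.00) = 110.00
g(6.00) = 191.00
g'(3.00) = 23.00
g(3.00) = 5.00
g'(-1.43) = -6.73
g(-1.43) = 12.42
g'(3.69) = 38.23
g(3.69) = 25.96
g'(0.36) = -8.89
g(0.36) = -4.42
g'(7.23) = 161.28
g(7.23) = 356.91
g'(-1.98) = -2.20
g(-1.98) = 14.96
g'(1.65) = 1.47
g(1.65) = -10.29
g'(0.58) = -7.83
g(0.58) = -6.27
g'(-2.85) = 8.67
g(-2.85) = 12.47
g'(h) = 3*h^2 + 2*h - 10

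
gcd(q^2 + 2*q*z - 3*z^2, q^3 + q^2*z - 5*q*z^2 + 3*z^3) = -q^2 - 2*q*z + 3*z^2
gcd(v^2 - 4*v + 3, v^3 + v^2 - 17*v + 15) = v^2 - 4*v + 3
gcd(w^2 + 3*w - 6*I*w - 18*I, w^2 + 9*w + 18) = w + 3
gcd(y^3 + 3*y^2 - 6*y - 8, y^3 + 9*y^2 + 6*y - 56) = y^2 + 2*y - 8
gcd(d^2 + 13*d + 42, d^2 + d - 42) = d + 7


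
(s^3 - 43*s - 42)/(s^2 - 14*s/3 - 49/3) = 3*(s^2 + 7*s + 6)/(3*s + 7)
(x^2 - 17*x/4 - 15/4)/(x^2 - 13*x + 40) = (x + 3/4)/(x - 8)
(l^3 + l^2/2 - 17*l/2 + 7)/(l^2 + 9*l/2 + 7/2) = (l^2 - 3*l + 2)/(l + 1)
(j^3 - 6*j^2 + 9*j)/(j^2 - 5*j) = (j^2 - 6*j + 9)/(j - 5)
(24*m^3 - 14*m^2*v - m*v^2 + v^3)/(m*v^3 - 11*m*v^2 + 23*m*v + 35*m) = (24*m^3 - 14*m^2*v - m*v^2 + v^3)/(m*(v^3 - 11*v^2 + 23*v + 35))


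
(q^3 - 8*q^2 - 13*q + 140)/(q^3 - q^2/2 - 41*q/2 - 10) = 2*(q - 7)/(2*q + 1)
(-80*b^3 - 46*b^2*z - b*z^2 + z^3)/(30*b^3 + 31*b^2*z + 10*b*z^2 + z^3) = (-8*b + z)/(3*b + z)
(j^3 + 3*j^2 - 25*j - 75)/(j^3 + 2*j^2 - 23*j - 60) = (j + 5)/(j + 4)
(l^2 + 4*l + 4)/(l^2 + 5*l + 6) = (l + 2)/(l + 3)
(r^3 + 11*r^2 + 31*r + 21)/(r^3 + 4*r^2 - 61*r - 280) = (r^2 + 4*r + 3)/(r^2 - 3*r - 40)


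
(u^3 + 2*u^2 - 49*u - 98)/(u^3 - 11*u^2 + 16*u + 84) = (u + 7)/(u - 6)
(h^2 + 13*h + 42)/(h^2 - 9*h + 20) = (h^2 + 13*h + 42)/(h^2 - 9*h + 20)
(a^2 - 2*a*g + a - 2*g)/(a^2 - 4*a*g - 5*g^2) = (-a^2 + 2*a*g - a + 2*g)/(-a^2 + 4*a*g + 5*g^2)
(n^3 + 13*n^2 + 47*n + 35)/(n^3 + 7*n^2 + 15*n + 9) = (n^2 + 12*n + 35)/(n^2 + 6*n + 9)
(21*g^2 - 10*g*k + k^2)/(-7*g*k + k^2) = (-3*g + k)/k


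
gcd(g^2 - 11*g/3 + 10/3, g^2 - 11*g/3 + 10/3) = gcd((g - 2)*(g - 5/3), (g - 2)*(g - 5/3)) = g^2 - 11*g/3 + 10/3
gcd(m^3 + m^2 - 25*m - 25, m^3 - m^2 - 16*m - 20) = m - 5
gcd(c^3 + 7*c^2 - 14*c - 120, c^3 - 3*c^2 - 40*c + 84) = c + 6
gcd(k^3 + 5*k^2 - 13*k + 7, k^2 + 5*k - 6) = k - 1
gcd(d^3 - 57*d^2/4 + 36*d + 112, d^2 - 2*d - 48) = d - 8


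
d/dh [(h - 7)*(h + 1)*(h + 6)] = 3*h^2 - 43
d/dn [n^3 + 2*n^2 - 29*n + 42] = 3*n^2 + 4*n - 29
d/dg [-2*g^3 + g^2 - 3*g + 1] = -6*g^2 + 2*g - 3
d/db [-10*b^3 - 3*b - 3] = -30*b^2 - 3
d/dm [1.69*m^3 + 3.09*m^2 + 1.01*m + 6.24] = 5.07*m^2 + 6.18*m + 1.01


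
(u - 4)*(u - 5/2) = u^2 - 13*u/2 + 10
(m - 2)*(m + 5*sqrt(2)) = m^2 - 2*m + 5*sqrt(2)*m - 10*sqrt(2)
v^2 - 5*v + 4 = (v - 4)*(v - 1)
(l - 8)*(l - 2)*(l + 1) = l^3 - 9*l^2 + 6*l + 16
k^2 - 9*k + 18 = (k - 6)*(k - 3)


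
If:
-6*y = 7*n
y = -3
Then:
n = 18/7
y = -3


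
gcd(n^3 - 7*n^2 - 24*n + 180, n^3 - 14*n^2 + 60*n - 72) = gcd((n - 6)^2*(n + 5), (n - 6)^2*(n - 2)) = n^2 - 12*n + 36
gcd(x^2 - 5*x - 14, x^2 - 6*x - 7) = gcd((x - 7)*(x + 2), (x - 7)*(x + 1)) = x - 7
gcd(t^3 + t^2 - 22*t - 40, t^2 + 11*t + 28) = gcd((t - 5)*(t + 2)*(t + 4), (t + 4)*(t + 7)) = t + 4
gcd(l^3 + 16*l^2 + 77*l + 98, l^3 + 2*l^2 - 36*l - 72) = l + 2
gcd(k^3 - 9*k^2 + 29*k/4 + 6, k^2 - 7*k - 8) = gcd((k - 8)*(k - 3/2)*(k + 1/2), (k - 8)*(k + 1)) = k - 8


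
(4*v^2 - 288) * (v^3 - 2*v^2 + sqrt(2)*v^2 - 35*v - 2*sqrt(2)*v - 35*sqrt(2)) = 4*v^5 - 8*v^4 + 4*sqrt(2)*v^4 - 428*v^3 - 8*sqrt(2)*v^3 - 428*sqrt(2)*v^2 + 576*v^2 + 576*sqrt(2)*v + 10080*v + 10080*sqrt(2)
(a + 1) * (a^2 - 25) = a^3 + a^2 - 25*a - 25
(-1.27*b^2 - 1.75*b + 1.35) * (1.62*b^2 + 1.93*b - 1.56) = -2.0574*b^4 - 5.2861*b^3 + 0.7907*b^2 + 5.3355*b - 2.106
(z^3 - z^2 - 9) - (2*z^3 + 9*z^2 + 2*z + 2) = -z^3 - 10*z^2 - 2*z - 11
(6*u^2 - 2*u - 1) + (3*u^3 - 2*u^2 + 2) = 3*u^3 + 4*u^2 - 2*u + 1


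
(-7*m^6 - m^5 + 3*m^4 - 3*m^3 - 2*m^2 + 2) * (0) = 0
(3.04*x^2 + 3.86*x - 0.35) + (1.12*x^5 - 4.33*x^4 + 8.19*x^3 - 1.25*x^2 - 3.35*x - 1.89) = 1.12*x^5 - 4.33*x^4 + 8.19*x^3 + 1.79*x^2 + 0.51*x - 2.24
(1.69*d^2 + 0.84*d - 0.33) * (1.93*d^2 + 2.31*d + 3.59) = 3.2617*d^4 + 5.5251*d^3 + 7.3706*d^2 + 2.2533*d - 1.1847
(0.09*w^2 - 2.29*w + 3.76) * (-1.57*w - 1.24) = -0.1413*w^3 + 3.4837*w^2 - 3.0636*w - 4.6624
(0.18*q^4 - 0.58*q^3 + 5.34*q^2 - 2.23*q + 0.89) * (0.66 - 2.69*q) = -0.4842*q^5 + 1.679*q^4 - 14.7474*q^3 + 9.5231*q^2 - 3.8659*q + 0.5874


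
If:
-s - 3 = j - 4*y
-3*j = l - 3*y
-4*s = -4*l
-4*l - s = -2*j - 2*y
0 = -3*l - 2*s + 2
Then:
No Solution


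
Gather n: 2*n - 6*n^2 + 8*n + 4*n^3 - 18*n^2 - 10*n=4*n^3 - 24*n^2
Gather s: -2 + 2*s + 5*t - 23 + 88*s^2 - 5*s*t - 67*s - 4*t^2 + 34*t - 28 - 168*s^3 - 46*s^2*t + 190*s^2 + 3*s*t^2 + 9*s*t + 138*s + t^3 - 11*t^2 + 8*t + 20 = -168*s^3 + s^2*(278 - 46*t) + s*(3*t^2 + 4*t + 73) + t^3 - 15*t^2 + 47*t - 33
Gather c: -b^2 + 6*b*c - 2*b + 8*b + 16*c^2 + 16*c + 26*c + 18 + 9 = -b^2 + 6*b + 16*c^2 + c*(6*b + 42) + 27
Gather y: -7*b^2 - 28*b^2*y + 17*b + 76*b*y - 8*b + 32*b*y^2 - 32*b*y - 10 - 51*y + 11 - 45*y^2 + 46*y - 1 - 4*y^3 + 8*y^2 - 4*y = -7*b^2 + 9*b - 4*y^3 + y^2*(32*b - 37) + y*(-28*b^2 + 44*b - 9)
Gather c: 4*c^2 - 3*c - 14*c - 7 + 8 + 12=4*c^2 - 17*c + 13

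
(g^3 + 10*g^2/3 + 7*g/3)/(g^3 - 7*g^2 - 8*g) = (g + 7/3)/(g - 8)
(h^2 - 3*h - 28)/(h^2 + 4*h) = (h - 7)/h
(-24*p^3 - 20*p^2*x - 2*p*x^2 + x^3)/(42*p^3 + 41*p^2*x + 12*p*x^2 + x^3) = (-12*p^2 - 4*p*x + x^2)/(21*p^2 + 10*p*x + x^2)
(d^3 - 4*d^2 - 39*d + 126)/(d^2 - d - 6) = (d^2 - d - 42)/(d + 2)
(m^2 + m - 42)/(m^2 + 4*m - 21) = (m - 6)/(m - 3)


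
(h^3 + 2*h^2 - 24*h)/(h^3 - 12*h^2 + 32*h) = (h + 6)/(h - 8)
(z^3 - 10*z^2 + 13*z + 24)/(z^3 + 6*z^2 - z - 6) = (z^2 - 11*z + 24)/(z^2 + 5*z - 6)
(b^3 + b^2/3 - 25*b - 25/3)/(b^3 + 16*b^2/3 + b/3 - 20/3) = (3*b^2 - 14*b - 5)/(3*b^2 + b - 4)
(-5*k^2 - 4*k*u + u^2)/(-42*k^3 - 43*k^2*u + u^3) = (-5*k + u)/(-42*k^2 - k*u + u^2)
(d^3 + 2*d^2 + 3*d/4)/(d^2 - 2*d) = (d^2 + 2*d + 3/4)/(d - 2)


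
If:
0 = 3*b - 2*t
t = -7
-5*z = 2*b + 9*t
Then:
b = -14/3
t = -7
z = 217/15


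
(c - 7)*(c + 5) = c^2 - 2*c - 35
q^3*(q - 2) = q^4 - 2*q^3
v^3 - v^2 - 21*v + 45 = (v - 3)^2*(v + 5)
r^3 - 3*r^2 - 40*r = r*(r - 8)*(r + 5)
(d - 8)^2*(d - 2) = d^3 - 18*d^2 + 96*d - 128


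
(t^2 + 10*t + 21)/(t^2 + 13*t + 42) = (t + 3)/(t + 6)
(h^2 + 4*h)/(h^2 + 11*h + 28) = h/(h + 7)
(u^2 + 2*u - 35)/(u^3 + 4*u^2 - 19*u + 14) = (u - 5)/(u^2 - 3*u + 2)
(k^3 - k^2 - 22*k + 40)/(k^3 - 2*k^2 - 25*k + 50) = (k - 4)/(k - 5)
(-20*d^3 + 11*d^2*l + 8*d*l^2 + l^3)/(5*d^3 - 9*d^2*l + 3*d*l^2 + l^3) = (-4*d - l)/(d - l)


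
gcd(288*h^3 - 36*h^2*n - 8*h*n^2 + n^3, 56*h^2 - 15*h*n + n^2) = 8*h - n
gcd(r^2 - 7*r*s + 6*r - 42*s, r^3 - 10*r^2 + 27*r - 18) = 1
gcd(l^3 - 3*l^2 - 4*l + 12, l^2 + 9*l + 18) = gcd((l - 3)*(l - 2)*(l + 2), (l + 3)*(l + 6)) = 1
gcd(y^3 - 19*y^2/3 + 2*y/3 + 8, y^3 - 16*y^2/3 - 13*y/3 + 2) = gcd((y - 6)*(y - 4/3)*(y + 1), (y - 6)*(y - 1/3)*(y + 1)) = y^2 - 5*y - 6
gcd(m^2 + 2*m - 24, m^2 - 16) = m - 4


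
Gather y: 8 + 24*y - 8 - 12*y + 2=12*y + 2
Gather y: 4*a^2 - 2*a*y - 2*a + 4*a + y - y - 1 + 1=4*a^2 - 2*a*y + 2*a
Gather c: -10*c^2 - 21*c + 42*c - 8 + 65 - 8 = -10*c^2 + 21*c + 49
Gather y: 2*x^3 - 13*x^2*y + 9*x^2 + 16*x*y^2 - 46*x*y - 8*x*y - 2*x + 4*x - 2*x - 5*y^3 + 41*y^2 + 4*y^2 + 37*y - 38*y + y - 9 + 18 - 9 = 2*x^3 + 9*x^2 - 5*y^3 + y^2*(16*x + 45) + y*(-13*x^2 - 54*x)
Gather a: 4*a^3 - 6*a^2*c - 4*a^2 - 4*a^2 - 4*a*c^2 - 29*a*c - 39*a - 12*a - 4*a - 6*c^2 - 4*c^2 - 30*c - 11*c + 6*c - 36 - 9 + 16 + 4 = 4*a^3 + a^2*(-6*c - 8) + a*(-4*c^2 - 29*c - 55) - 10*c^2 - 35*c - 25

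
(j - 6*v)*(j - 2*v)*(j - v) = j^3 - 9*j^2*v + 20*j*v^2 - 12*v^3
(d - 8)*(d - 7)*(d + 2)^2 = d^4 - 11*d^3 + 164*d + 224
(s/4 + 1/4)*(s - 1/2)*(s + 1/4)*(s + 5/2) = s^4/4 + 13*s^3/16 + 3*s^2/8 - 17*s/64 - 5/64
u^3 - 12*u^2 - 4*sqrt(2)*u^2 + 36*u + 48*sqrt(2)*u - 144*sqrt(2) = (u - 6)^2*(u - 4*sqrt(2))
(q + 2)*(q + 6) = q^2 + 8*q + 12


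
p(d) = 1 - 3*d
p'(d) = -3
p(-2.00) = 7.00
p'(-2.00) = -3.00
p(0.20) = 0.40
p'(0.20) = -3.00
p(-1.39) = 5.17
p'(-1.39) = -3.00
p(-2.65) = 8.95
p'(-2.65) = -3.00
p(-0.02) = 1.06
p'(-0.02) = -3.00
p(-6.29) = 19.87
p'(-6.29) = -3.00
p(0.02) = 0.94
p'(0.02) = -3.00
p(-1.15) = 4.45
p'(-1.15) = -3.00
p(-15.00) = 46.00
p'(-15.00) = -3.00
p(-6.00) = 19.00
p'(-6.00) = -3.00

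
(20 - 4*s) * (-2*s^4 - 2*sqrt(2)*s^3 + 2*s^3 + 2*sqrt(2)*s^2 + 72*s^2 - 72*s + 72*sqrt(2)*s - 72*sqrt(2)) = 8*s^5 - 48*s^4 + 8*sqrt(2)*s^4 - 248*s^3 - 48*sqrt(2)*s^3 - 248*sqrt(2)*s^2 + 1728*s^2 - 1440*s + 1728*sqrt(2)*s - 1440*sqrt(2)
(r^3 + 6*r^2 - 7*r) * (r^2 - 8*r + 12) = r^5 - 2*r^4 - 43*r^3 + 128*r^2 - 84*r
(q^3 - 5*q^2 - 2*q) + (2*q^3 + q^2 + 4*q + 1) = 3*q^3 - 4*q^2 + 2*q + 1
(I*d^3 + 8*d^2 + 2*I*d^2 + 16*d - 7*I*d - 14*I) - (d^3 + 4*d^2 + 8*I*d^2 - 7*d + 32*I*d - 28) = -d^3 + I*d^3 + 4*d^2 - 6*I*d^2 + 23*d - 39*I*d + 28 - 14*I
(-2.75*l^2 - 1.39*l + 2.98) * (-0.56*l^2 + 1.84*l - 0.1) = 1.54*l^4 - 4.2816*l^3 - 3.9514*l^2 + 5.6222*l - 0.298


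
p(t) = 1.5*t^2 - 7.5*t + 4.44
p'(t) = 3.0*t - 7.5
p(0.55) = 0.77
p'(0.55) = -5.85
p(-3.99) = 58.25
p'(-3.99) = -19.47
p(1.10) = -2.00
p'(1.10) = -4.20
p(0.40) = 1.68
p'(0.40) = -6.30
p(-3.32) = 45.87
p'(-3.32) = -17.46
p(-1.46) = 18.59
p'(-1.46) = -11.88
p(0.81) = -0.65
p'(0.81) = -5.07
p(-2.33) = 30.06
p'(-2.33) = -14.49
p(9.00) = 58.44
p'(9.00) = 19.50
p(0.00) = 4.44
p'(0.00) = -7.50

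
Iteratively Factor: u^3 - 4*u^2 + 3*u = (u - 3)*(u^2 - u) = (u - 3)*(u - 1)*(u)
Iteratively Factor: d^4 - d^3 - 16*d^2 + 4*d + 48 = (d - 2)*(d^3 + d^2 - 14*d - 24) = (d - 2)*(d + 2)*(d^2 - d - 12) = (d - 2)*(d + 2)*(d + 3)*(d - 4)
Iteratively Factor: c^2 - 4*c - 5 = (c + 1)*(c - 5)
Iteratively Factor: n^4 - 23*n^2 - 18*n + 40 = (n + 2)*(n^3 - 2*n^2 - 19*n + 20) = (n - 5)*(n + 2)*(n^2 + 3*n - 4) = (n - 5)*(n - 1)*(n + 2)*(n + 4)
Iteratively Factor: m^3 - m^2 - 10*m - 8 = (m + 1)*(m^2 - 2*m - 8) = (m - 4)*(m + 1)*(m + 2)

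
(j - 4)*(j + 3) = j^2 - j - 12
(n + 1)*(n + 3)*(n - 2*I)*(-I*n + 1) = -I*n^4 - n^3 - 4*I*n^3 - 4*n^2 - 5*I*n^2 - 3*n - 8*I*n - 6*I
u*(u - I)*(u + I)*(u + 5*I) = u^4 + 5*I*u^3 + u^2 + 5*I*u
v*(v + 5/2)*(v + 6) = v^3 + 17*v^2/2 + 15*v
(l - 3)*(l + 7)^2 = l^3 + 11*l^2 + 7*l - 147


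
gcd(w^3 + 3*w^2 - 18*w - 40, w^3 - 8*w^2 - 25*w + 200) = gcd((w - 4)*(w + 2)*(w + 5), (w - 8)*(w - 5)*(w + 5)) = w + 5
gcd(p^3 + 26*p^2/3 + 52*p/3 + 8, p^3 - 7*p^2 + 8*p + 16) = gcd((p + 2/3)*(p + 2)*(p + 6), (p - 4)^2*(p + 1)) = 1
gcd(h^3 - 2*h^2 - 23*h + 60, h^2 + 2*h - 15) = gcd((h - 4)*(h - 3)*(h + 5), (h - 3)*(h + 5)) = h^2 + 2*h - 15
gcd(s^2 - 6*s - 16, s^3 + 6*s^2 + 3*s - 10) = s + 2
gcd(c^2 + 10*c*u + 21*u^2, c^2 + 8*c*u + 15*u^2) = c + 3*u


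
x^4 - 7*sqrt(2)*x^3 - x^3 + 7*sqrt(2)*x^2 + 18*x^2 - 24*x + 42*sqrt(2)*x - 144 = (x - 3)*(x + 2)*(x - 4*sqrt(2))*(x - 3*sqrt(2))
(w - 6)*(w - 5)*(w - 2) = w^3 - 13*w^2 + 52*w - 60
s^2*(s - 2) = s^3 - 2*s^2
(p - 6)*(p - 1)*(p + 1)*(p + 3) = p^4 - 3*p^3 - 19*p^2 + 3*p + 18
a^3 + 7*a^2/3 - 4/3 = (a - 2/3)*(a + 1)*(a + 2)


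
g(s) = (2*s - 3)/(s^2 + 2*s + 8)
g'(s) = (-2*s - 2)*(2*s - 3)/(s^2 + 2*s + 8)^2 + 2/(s^2 + 2*s + 8) = 2*(-s^2 + 3*s + 11)/(s^4 + 4*s^3 + 20*s^2 + 32*s + 64)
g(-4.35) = -0.64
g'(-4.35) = -0.13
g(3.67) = 0.15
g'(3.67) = 0.02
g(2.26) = 0.09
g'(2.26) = 0.08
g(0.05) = -0.36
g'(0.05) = 0.34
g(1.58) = 0.01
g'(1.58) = 0.14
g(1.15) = -0.06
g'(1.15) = 0.19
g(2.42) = 0.10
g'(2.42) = 0.07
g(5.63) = 0.16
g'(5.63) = -0.00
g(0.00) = -0.38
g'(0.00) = 0.34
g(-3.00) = -0.82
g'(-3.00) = -0.12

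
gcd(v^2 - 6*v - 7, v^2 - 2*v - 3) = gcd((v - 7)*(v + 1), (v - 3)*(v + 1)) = v + 1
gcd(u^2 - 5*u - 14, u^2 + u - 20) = 1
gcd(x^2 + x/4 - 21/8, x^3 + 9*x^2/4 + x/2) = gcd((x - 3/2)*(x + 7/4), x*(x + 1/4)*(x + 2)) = 1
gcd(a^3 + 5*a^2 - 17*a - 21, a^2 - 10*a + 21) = a - 3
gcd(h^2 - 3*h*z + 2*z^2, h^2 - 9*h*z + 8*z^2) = -h + z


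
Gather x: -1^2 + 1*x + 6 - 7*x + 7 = 12 - 6*x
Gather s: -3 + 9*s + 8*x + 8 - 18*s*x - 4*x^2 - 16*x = s*(9 - 18*x) - 4*x^2 - 8*x + 5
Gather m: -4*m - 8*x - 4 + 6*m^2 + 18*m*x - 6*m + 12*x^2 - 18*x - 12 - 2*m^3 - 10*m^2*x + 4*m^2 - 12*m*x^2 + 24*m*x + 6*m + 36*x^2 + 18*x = -2*m^3 + m^2*(10 - 10*x) + m*(-12*x^2 + 42*x - 4) + 48*x^2 - 8*x - 16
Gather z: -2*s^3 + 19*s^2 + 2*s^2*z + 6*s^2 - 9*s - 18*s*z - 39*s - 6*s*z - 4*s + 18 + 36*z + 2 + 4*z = -2*s^3 + 25*s^2 - 52*s + z*(2*s^2 - 24*s + 40) + 20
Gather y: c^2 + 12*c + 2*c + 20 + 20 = c^2 + 14*c + 40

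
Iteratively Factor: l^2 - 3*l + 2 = (l - 1)*(l - 2)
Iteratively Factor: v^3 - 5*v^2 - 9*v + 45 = (v + 3)*(v^2 - 8*v + 15) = (v - 5)*(v + 3)*(v - 3)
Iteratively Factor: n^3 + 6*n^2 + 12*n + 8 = (n + 2)*(n^2 + 4*n + 4) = (n + 2)^2*(n + 2)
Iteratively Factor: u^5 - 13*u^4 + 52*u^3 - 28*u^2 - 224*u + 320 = (u - 4)*(u^4 - 9*u^3 + 16*u^2 + 36*u - 80) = (u - 4)*(u - 2)*(u^3 - 7*u^2 + 2*u + 40) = (u - 4)*(u - 2)*(u + 2)*(u^2 - 9*u + 20) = (u - 5)*(u - 4)*(u - 2)*(u + 2)*(u - 4)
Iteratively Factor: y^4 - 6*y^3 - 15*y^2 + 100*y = (y)*(y^3 - 6*y^2 - 15*y + 100) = y*(y - 5)*(y^2 - y - 20) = y*(y - 5)*(y + 4)*(y - 5)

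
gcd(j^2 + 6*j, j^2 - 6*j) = j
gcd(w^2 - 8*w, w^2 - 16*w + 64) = w - 8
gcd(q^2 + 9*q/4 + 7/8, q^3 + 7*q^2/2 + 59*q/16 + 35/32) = q^2 + 9*q/4 + 7/8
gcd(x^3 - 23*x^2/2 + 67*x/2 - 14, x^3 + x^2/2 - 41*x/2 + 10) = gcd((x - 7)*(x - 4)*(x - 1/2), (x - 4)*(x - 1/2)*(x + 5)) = x^2 - 9*x/2 + 2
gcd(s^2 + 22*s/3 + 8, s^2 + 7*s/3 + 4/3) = s + 4/3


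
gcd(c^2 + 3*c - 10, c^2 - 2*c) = c - 2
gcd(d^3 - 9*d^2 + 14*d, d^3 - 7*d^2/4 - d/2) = d^2 - 2*d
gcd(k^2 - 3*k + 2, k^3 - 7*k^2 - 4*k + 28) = k - 2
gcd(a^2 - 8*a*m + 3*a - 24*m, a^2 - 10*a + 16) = 1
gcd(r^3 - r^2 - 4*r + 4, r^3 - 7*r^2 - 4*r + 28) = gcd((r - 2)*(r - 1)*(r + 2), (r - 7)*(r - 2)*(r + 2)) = r^2 - 4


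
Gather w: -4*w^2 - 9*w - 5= -4*w^2 - 9*w - 5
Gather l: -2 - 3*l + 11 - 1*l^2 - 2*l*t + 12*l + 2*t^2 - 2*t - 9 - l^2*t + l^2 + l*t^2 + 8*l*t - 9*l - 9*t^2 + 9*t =-l^2*t + l*(t^2 + 6*t) - 7*t^2 + 7*t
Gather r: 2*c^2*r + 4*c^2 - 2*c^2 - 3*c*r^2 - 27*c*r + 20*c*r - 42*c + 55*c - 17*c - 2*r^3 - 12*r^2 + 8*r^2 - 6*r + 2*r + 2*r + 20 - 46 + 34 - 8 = 2*c^2 - 4*c - 2*r^3 + r^2*(-3*c - 4) + r*(2*c^2 - 7*c - 2)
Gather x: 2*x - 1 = 2*x - 1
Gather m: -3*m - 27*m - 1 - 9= -30*m - 10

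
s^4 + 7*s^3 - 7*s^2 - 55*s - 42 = (s - 3)*(s + 1)*(s + 2)*(s + 7)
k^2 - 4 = (k - 2)*(k + 2)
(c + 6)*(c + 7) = c^2 + 13*c + 42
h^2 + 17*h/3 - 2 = (h - 1/3)*(h + 6)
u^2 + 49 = (u - 7*I)*(u + 7*I)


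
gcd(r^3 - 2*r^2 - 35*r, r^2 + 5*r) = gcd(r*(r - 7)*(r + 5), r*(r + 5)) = r^2 + 5*r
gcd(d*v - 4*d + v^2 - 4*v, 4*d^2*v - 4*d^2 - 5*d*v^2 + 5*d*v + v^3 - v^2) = 1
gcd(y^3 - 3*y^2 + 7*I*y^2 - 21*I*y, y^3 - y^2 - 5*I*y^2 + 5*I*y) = y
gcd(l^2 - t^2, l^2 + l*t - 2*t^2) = -l + t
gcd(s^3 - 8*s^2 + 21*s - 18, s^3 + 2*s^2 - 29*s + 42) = s^2 - 5*s + 6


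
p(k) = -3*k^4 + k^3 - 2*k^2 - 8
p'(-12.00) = 21216.00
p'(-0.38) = 2.61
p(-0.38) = -8.41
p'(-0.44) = 3.36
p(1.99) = -55.09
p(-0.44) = -8.58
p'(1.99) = -90.65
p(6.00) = -3752.00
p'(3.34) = -427.01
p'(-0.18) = 0.89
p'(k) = -12*k^3 + 3*k^2 - 4*k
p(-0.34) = -8.31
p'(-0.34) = 2.18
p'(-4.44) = 1127.24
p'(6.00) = -2508.00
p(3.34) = -366.39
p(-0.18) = -8.07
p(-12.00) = -64232.00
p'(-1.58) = 61.14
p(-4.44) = -1300.83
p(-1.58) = -35.63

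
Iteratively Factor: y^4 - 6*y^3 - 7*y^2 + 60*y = (y)*(y^3 - 6*y^2 - 7*y + 60) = y*(y - 4)*(y^2 - 2*y - 15) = y*(y - 5)*(y - 4)*(y + 3)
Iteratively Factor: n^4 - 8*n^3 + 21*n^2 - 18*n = (n)*(n^3 - 8*n^2 + 21*n - 18) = n*(n - 3)*(n^2 - 5*n + 6) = n*(n - 3)*(n - 2)*(n - 3)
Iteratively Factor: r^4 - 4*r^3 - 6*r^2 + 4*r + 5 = (r + 1)*(r^3 - 5*r^2 - r + 5) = (r + 1)^2*(r^2 - 6*r + 5) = (r - 5)*(r + 1)^2*(r - 1)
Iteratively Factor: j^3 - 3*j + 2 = (j + 2)*(j^2 - 2*j + 1) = (j - 1)*(j + 2)*(j - 1)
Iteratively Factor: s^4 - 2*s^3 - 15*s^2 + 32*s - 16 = (s - 4)*(s^3 + 2*s^2 - 7*s + 4) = (s - 4)*(s + 4)*(s^2 - 2*s + 1) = (s - 4)*(s - 1)*(s + 4)*(s - 1)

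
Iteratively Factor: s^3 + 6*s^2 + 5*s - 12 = (s + 4)*(s^2 + 2*s - 3) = (s + 3)*(s + 4)*(s - 1)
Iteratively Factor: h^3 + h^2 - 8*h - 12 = (h + 2)*(h^2 - h - 6) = (h - 3)*(h + 2)*(h + 2)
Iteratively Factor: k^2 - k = (k - 1)*(k)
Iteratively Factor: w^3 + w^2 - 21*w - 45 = (w + 3)*(w^2 - 2*w - 15) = (w + 3)^2*(w - 5)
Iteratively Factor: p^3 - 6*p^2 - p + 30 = (p + 2)*(p^2 - 8*p + 15) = (p - 3)*(p + 2)*(p - 5)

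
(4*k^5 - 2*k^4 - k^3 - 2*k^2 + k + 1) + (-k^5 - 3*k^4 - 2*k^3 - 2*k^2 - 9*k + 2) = 3*k^5 - 5*k^4 - 3*k^3 - 4*k^2 - 8*k + 3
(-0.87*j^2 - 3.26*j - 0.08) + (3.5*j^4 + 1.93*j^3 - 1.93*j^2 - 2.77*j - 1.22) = 3.5*j^4 + 1.93*j^3 - 2.8*j^2 - 6.03*j - 1.3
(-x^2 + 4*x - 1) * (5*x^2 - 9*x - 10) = -5*x^4 + 29*x^3 - 31*x^2 - 31*x + 10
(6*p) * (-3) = -18*p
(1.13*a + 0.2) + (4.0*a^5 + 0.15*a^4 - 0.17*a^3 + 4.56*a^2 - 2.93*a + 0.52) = 4.0*a^5 + 0.15*a^4 - 0.17*a^3 + 4.56*a^2 - 1.8*a + 0.72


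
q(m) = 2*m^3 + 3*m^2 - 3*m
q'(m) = 6*m^2 + 6*m - 3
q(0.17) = -0.41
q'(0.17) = -1.81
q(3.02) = 73.39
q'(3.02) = 69.84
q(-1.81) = 3.40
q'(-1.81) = 5.80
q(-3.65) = -46.34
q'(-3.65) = 55.04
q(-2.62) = -7.52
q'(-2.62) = 22.47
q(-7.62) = -687.85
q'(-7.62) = 299.67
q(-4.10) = -75.11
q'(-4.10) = 73.26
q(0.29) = -0.57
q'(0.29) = -0.76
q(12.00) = 3852.00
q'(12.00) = 933.00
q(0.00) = 0.00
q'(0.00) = -3.00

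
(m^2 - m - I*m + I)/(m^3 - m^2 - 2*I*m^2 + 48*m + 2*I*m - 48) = (m - I)/(m^2 - 2*I*m + 48)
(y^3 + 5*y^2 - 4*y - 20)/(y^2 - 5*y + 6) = (y^2 + 7*y + 10)/(y - 3)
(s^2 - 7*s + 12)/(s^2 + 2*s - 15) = (s - 4)/(s + 5)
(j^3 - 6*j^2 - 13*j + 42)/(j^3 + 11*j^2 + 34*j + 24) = (j^3 - 6*j^2 - 13*j + 42)/(j^3 + 11*j^2 + 34*j + 24)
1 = 1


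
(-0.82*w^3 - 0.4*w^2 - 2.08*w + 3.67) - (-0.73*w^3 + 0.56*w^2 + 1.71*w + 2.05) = -0.09*w^3 - 0.96*w^2 - 3.79*w + 1.62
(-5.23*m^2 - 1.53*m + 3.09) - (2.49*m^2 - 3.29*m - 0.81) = -7.72*m^2 + 1.76*m + 3.9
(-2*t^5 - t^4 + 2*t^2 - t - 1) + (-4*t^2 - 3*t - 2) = -2*t^5 - t^4 - 2*t^2 - 4*t - 3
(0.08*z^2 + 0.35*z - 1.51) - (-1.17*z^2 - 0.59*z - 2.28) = 1.25*z^2 + 0.94*z + 0.77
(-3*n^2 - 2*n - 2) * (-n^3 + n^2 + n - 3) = 3*n^5 - n^4 - 3*n^3 + 5*n^2 + 4*n + 6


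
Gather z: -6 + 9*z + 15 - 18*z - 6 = 3 - 9*z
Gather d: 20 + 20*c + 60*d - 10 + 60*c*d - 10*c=10*c + d*(60*c + 60) + 10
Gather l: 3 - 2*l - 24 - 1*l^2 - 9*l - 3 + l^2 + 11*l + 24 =0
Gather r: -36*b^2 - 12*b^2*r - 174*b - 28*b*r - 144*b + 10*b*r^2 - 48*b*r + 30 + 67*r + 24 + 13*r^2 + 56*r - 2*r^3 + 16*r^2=-36*b^2 - 318*b - 2*r^3 + r^2*(10*b + 29) + r*(-12*b^2 - 76*b + 123) + 54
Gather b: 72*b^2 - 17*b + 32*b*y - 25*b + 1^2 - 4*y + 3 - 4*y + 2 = 72*b^2 + b*(32*y - 42) - 8*y + 6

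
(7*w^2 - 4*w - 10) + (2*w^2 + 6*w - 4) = 9*w^2 + 2*w - 14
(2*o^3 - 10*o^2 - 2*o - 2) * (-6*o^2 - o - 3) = -12*o^5 + 58*o^4 + 16*o^3 + 44*o^2 + 8*o + 6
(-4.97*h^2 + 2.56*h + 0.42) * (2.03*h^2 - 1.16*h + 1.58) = -10.0891*h^4 + 10.962*h^3 - 9.9696*h^2 + 3.5576*h + 0.6636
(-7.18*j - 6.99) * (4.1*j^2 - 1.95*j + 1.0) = -29.438*j^3 - 14.658*j^2 + 6.4505*j - 6.99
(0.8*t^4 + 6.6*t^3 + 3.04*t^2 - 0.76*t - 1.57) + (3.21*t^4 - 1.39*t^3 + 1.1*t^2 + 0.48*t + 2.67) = 4.01*t^4 + 5.21*t^3 + 4.14*t^2 - 0.28*t + 1.1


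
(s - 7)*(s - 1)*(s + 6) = s^3 - 2*s^2 - 41*s + 42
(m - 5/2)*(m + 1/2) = m^2 - 2*m - 5/4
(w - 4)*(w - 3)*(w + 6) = w^3 - w^2 - 30*w + 72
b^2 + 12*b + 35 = (b + 5)*(b + 7)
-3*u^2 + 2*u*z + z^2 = (-u + z)*(3*u + z)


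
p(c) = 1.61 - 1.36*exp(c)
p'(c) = -1.36*exp(c)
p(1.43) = -4.07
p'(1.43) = -5.68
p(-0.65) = 0.90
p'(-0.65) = -0.71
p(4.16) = -85.53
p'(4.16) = -87.14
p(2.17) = -10.30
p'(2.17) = -11.91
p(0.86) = -1.60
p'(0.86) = -3.21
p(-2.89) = 1.53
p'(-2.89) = -0.08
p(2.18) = -10.42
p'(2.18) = -12.03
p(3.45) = -41.23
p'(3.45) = -42.84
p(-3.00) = 1.54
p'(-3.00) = -0.07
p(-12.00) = 1.61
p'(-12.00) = 0.00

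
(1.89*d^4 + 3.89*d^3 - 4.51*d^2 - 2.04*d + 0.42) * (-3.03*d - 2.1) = -5.7267*d^5 - 15.7557*d^4 + 5.4963*d^3 + 15.6522*d^2 + 3.0114*d - 0.882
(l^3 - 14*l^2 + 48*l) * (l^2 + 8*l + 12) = l^5 - 6*l^4 - 52*l^3 + 216*l^2 + 576*l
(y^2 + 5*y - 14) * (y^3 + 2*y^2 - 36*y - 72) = y^5 + 7*y^4 - 40*y^3 - 280*y^2 + 144*y + 1008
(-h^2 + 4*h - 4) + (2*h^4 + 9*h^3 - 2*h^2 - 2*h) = 2*h^4 + 9*h^3 - 3*h^2 + 2*h - 4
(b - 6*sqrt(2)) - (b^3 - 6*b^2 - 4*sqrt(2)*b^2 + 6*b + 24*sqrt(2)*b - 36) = -b^3 + 4*sqrt(2)*b^2 + 6*b^2 - 24*sqrt(2)*b - 5*b - 6*sqrt(2) + 36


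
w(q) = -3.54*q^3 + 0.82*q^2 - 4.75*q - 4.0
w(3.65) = -182.55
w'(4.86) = -247.62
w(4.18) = -268.07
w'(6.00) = -377.23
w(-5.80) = 741.83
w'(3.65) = -140.25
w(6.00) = -767.62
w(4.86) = -414.08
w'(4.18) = -183.45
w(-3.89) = 235.26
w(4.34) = -298.55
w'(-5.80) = -371.52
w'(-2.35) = -67.25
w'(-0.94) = -15.68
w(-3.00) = 113.21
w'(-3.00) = -105.25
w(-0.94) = 4.13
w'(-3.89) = -171.83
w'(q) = -10.62*q^2 + 1.64*q - 4.75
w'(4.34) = -197.67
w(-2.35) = 57.63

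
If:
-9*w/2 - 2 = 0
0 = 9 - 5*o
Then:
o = 9/5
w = -4/9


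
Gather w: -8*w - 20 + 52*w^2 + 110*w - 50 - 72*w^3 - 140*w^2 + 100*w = -72*w^3 - 88*w^2 + 202*w - 70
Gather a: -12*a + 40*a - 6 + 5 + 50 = 28*a + 49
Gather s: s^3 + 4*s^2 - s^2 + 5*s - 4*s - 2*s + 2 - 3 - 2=s^3 + 3*s^2 - s - 3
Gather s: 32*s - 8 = 32*s - 8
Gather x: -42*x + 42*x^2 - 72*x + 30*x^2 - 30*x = 72*x^2 - 144*x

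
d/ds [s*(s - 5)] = 2*s - 5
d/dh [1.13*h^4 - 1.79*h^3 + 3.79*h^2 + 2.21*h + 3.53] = 4.52*h^3 - 5.37*h^2 + 7.58*h + 2.21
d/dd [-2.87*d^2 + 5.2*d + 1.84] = 5.2 - 5.74*d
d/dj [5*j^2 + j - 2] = 10*j + 1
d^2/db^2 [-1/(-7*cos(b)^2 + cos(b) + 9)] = (196*sin(b)^4 - 351*sin(b)^2 + 69*cos(b)/4 - 21*cos(3*b)/4 + 27)/(7*sin(b)^2 + cos(b) + 2)^3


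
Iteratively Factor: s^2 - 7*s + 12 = (s - 4)*(s - 3)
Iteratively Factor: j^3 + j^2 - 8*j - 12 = (j + 2)*(j^2 - j - 6) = (j + 2)^2*(j - 3)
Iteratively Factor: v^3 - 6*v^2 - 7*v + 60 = (v + 3)*(v^2 - 9*v + 20) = (v - 4)*(v + 3)*(v - 5)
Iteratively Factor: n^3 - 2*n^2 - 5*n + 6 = (n + 2)*(n^2 - 4*n + 3) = (n - 1)*(n + 2)*(n - 3)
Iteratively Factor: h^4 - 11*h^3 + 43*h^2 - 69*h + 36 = (h - 1)*(h^3 - 10*h^2 + 33*h - 36) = (h - 3)*(h - 1)*(h^2 - 7*h + 12) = (h - 4)*(h - 3)*(h - 1)*(h - 3)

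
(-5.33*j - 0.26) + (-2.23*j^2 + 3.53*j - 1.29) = -2.23*j^2 - 1.8*j - 1.55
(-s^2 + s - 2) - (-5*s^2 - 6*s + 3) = 4*s^2 + 7*s - 5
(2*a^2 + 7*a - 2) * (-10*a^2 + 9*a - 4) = -20*a^4 - 52*a^3 + 75*a^2 - 46*a + 8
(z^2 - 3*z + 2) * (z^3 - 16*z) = z^5 - 3*z^4 - 14*z^3 + 48*z^2 - 32*z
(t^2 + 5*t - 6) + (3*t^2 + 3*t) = 4*t^2 + 8*t - 6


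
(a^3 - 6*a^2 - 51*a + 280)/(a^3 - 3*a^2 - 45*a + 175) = (a - 8)/(a - 5)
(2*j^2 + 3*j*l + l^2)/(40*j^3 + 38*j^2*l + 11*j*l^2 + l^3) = (j + l)/(20*j^2 + 9*j*l + l^2)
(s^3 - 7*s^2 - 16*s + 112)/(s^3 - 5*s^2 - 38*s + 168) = (s + 4)/(s + 6)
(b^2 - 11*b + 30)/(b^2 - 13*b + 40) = (b - 6)/(b - 8)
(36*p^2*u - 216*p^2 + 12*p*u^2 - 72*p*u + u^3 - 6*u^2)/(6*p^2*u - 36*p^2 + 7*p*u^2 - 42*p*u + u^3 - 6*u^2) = (6*p + u)/(p + u)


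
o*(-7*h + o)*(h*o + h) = -7*h^2*o^2 - 7*h^2*o + h*o^3 + h*o^2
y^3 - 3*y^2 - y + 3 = (y - 3)*(y - 1)*(y + 1)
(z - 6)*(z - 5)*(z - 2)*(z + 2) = z^4 - 11*z^3 + 26*z^2 + 44*z - 120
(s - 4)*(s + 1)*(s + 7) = s^3 + 4*s^2 - 25*s - 28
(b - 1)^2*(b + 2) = b^3 - 3*b + 2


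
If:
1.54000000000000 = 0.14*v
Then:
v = 11.00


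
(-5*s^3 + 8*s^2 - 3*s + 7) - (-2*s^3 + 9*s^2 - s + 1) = -3*s^3 - s^2 - 2*s + 6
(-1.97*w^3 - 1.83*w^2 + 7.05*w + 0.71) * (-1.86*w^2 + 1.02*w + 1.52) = 3.6642*w^5 + 1.3944*w^4 - 17.974*w^3 + 3.0888*w^2 + 11.4402*w + 1.0792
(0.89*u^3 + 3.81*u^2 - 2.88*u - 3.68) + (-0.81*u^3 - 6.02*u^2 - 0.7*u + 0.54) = 0.08*u^3 - 2.21*u^2 - 3.58*u - 3.14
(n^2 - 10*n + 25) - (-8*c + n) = 8*c + n^2 - 11*n + 25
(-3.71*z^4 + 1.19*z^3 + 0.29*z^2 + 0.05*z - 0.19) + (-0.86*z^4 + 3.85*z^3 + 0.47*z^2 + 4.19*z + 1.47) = -4.57*z^4 + 5.04*z^3 + 0.76*z^2 + 4.24*z + 1.28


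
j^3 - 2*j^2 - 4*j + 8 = (j - 2)^2*(j + 2)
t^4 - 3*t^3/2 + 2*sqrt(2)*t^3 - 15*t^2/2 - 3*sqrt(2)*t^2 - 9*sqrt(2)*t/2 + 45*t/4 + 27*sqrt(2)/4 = (t - 3/2)*(t - 3*sqrt(2)/2)*(t + sqrt(2)/2)*(t + 3*sqrt(2))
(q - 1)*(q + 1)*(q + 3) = q^3 + 3*q^2 - q - 3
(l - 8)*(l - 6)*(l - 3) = l^3 - 17*l^2 + 90*l - 144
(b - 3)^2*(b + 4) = b^3 - 2*b^2 - 15*b + 36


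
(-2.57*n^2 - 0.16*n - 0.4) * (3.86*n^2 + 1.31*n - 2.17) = -9.9202*n^4 - 3.9843*n^3 + 3.8233*n^2 - 0.1768*n + 0.868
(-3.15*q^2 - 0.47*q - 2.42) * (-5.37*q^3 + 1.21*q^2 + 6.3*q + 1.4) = 16.9155*q^5 - 1.2876*q^4 - 7.4183*q^3 - 10.2992*q^2 - 15.904*q - 3.388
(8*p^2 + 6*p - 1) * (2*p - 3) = 16*p^3 - 12*p^2 - 20*p + 3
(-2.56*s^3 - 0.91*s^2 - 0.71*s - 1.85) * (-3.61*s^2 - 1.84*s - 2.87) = 9.2416*s^5 + 7.9955*s^4 + 11.5847*s^3 + 10.5966*s^2 + 5.4417*s + 5.3095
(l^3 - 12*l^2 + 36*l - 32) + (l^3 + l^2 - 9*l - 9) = 2*l^3 - 11*l^2 + 27*l - 41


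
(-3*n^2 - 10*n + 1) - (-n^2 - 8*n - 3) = -2*n^2 - 2*n + 4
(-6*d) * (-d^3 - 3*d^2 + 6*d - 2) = 6*d^4 + 18*d^3 - 36*d^2 + 12*d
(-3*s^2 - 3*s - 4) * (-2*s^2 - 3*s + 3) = 6*s^4 + 15*s^3 + 8*s^2 + 3*s - 12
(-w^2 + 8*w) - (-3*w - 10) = -w^2 + 11*w + 10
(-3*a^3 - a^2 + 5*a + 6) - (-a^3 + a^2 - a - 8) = -2*a^3 - 2*a^2 + 6*a + 14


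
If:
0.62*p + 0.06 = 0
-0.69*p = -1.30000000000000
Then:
No Solution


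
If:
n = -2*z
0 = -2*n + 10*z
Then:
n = 0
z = 0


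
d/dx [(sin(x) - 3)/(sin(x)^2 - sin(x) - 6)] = -cos(x)/(sin(x) + 2)^2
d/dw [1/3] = 0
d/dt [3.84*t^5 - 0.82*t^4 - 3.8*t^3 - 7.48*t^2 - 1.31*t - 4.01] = 19.2*t^4 - 3.28*t^3 - 11.4*t^2 - 14.96*t - 1.31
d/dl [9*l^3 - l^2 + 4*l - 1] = 27*l^2 - 2*l + 4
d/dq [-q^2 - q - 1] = -2*q - 1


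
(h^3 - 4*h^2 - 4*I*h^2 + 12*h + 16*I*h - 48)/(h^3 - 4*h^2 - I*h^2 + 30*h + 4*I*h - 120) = (h + 2*I)/(h + 5*I)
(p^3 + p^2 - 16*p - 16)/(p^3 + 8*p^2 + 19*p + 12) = (p - 4)/(p + 3)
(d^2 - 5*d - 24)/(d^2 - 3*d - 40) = (d + 3)/(d + 5)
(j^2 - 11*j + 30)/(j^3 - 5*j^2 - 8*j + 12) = (j - 5)/(j^2 + j - 2)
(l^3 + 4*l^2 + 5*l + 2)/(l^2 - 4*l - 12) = (l^2 + 2*l + 1)/(l - 6)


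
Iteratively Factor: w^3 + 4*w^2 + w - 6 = (w - 1)*(w^2 + 5*w + 6) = (w - 1)*(w + 2)*(w + 3)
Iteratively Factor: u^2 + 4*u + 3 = (u + 1)*(u + 3)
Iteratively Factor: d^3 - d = (d - 1)*(d^2 + d) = d*(d - 1)*(d + 1)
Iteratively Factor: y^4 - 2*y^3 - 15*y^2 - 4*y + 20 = (y + 2)*(y^3 - 4*y^2 - 7*y + 10) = (y - 5)*(y + 2)*(y^2 + y - 2) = (y - 5)*(y + 2)^2*(y - 1)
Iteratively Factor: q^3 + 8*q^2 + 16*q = (q + 4)*(q^2 + 4*q) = q*(q + 4)*(q + 4)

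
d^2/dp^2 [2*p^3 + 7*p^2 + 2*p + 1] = 12*p + 14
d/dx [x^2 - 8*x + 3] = 2*x - 8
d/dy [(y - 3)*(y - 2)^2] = (y - 2)*(3*y - 8)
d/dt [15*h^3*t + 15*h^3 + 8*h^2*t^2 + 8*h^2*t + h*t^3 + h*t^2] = h*(15*h^2 + 16*h*t + 8*h + 3*t^2 + 2*t)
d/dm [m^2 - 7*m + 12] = 2*m - 7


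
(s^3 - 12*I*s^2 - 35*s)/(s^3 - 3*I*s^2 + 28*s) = (s - 5*I)/(s + 4*I)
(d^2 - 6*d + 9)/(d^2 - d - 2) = (-d^2 + 6*d - 9)/(-d^2 + d + 2)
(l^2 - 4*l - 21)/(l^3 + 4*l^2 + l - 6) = (l - 7)/(l^2 + l - 2)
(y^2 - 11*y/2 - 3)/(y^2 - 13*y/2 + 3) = (2*y + 1)/(2*y - 1)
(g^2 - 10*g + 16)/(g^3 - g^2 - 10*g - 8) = (-g^2 + 10*g - 16)/(-g^3 + g^2 + 10*g + 8)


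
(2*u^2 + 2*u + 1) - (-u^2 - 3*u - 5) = 3*u^2 + 5*u + 6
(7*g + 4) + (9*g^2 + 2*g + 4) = 9*g^2 + 9*g + 8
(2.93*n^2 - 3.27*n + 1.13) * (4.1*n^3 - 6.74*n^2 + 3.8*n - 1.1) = 12.013*n^5 - 33.1552*n^4 + 37.8068*n^3 - 23.2652*n^2 + 7.891*n - 1.243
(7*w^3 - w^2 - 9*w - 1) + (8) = 7*w^3 - w^2 - 9*w + 7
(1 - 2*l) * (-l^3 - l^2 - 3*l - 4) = 2*l^4 + l^3 + 5*l^2 + 5*l - 4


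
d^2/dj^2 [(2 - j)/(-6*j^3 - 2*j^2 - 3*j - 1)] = 2*(108*j^5 - 396*j^4 - 206*j^3 - 168*j^2 - 6*j - 17)/(216*j^9 + 216*j^8 + 396*j^7 + 332*j^6 + 270*j^5 + 174*j^4 + 81*j^3 + 33*j^2 + 9*j + 1)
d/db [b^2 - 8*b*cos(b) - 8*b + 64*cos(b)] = 8*b*sin(b) + 2*b - 64*sin(b) - 8*cos(b) - 8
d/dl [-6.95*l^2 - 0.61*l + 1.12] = -13.9*l - 0.61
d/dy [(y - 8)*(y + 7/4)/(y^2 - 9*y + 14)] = (-11*y^2 + 224*y - 854)/(4*(y^4 - 18*y^3 + 109*y^2 - 252*y + 196))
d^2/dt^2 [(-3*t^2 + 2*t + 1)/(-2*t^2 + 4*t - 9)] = 2*(16*t^3 - 174*t^2 + 132*t + 173)/(8*t^6 - 48*t^5 + 204*t^4 - 496*t^3 + 918*t^2 - 972*t + 729)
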